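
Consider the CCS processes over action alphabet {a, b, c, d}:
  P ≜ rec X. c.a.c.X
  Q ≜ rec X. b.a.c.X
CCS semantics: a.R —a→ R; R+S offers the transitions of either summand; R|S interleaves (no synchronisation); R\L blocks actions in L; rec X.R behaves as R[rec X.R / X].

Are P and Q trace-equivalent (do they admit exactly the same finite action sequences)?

traces(P) ≠ traces(Q) — witness ⟨c⟩

P's transition system — 3 states:
  m0 = rec X. c.a.c.X has moves -c-> m1
  m1 = a.c.(rec X. c.a.c.X) has moves -a-> m2
  m2 = c.(rec X. c.a.c.X) has moves -c-> m0
Q's transition system — 3 states:
  n0 = rec X. b.a.c.X has moves -b-> n1
  n1 = a.c.(rec X. b.a.c.X) has moves -a-> n2
  n2 = c.(rec X. b.a.c.X) has moves -c-> n0
Run σ = ⟨c⟩ on P: start {m0}
  step 1 (c): {m1}
  — P admits the full trace.
Run σ = ⟨c⟩ on Q: start {n0}
  step 1 (c): ∅  — Q cannot continue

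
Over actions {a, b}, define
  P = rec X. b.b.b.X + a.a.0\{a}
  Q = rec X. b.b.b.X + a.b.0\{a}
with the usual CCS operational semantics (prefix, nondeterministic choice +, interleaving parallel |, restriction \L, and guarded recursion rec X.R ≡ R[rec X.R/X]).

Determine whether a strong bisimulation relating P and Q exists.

P ≁ Q

Reachable graph of P (5 states):
  p0 = rec X. b.b.b.X + a.a.0\{a} → -a-> p1, -b-> p2
  p1 = a.0\{a} → -a-> p3
  p2 = b.b.(rec X. b.b.b.X + a.a.0\{a}) → -b-> p4
  p3 = 0\{a} → stopped
  p4 = b.(rec X. b.b.b.X + a.a.0\{a}) → -b-> p0
Reachable graph of Q (5 states):
  q0 = rec X. b.b.b.X + a.b.0\{a} → -a-> q1, -b-> q2
  q1 = b.0\{a} → -b-> q3
  q2 = b.b.(rec X. b.b.b.X + a.b.0\{a}) → -b-> q4
  q3 = 0\{a} → stopped
  q4 = b.(rec X. b.b.b.X + a.b.0\{a}) → -b-> q0
Partition-refinement fixed point:
  B0 = {p0}
  B1 = {p2}
  B2 = {p4}
  B3 = {p1}
  B4 = {p3, q3}
  B5 = {q0}
  B6 = {q1}
  B7 = {q2}
  B8 = {q4}
p0 ∈ B0, q0 ∈ B5 → different blocks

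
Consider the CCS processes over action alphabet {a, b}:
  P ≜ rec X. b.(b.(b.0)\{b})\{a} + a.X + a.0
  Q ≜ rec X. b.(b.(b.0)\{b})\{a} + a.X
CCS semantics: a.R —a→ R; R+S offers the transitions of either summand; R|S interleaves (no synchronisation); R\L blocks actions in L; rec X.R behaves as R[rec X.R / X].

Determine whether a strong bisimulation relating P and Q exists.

P's transition system — 4 states:
  s0 = rec X. b.(b.(b.0)\{b})\{a} + a.X + a.0 ⊢ ··a··> s0, ··a··> s1, ··b··> s2
  s1 = 0 ⊢ ∅
  s2 = (b.(b.0)\{b})\{a} ⊢ ··b··> s3
  s3 = (b.0)\{b}\{a} ⊢ ∅
Q's transition system — 3 states:
  t0 = rec X. b.(b.(b.0)\{b})\{a} + a.X ⊢ ··a··> t0, ··b··> t1
  t1 = (b.(b.0)\{b})\{a} ⊢ ··b··> t2
  t2 = (b.0)\{b}\{a} ⊢ ∅
Bisimilarity quotient blocks:
  B0 = {s0}
  B1 = {s1, s3, t2}
  B2 = {s2, t1}
  B3 = {t0}
s0 ∈ B0, t0 ∈ B3 → different blocks

NO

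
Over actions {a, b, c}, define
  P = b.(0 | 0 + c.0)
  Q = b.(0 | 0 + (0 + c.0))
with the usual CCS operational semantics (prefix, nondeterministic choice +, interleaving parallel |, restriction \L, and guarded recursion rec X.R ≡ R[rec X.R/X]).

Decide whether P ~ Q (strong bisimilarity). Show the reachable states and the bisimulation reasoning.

P's transition system — 3 states:
  u0 = b.(0 | 0 + c.0) → =b=> u1
  u1 = 0 | 0 + c.0 → =c=> u2
  u2 = 0 → ∅
Q's transition system — 3 states:
  v0 = b.(0 | 0 + (0 + c.0)) → =b=> v1
  v1 = 0 | 0 + (0 + c.0) → =c=> v2
  v2 = 0 → ∅
Coarsest stable partition (strong bisimilarity classes):
  B0 = {u0, v0}
  B1 = {u1, v1}
  B2 = {u2, v2}
u0 ∈ B0, v0 ∈ B0 → same block

YES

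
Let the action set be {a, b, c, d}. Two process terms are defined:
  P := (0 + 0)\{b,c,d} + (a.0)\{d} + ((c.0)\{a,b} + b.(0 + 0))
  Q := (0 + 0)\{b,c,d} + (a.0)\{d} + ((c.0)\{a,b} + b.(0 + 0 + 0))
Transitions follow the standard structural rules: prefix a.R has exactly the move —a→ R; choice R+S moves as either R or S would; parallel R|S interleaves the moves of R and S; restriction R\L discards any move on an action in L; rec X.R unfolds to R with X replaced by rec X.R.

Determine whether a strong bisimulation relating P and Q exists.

YES

Reachable graph of P (4 states):
  u0 = (0 + 0)\{b,c,d} + (a.0)\{d} + ((c.0)\{a,b} + b.(0 + 0)) :: --a--▸ u1, --b--▸ u2, --c--▸ u3
  u1 = 0\{d} :: deadlocked
  u2 = 0 + 0 :: deadlocked
  u3 = 0\{a,b} :: deadlocked
Reachable graph of Q (4 states):
  v0 = (0 + 0)\{b,c,d} + (a.0)\{d} + ((c.0)\{a,b} + b.(0 + 0 + 0)) :: --a--▸ v1, --b--▸ v2, --c--▸ v3
  v1 = 0\{d} :: deadlocked
  v2 = 0 + 0 + 0 :: deadlocked
  v3 = 0\{a,b} :: deadlocked
Bisimilarity quotient blocks:
  B0 = {u0, v0}
  B1 = {u1, u2, u3, v1, v2, v3}
u0 ∈ B0, v0 ∈ B0 → same block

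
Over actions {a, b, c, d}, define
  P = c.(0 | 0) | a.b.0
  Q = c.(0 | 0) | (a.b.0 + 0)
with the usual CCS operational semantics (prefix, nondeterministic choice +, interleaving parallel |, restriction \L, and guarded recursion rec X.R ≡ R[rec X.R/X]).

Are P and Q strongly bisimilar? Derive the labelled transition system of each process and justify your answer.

Reachable graph of P (6 states):
  u0 = c.(0 | 0) | a.b.0 :: ··a··> u1, ··c··> u2
  u1 = c.(0 | 0) | b.0 :: ··b··> u3, ··c··> u4
  u2 = 0 | 0 | a.b.0 :: ··a··> u4
  u3 = c.(0 | 0) | 0 :: ··c··> u5
  u4 = 0 | 0 | b.0 :: ··b··> u5
  u5 = 0 | 0 | 0 :: (no moves)
Reachable graph of Q (6 states):
  v0 = c.(0 | 0) | (a.b.0 + 0) :: ··a··> v1, ··c··> v2
  v1 = c.(0 | 0) | b.0 :: ··b··> v3, ··c··> v4
  v2 = 0 | 0 | (a.b.0 + 0) :: ··a··> v4
  v3 = c.(0 | 0) | 0 :: ··c··> v5
  v4 = 0 | 0 | b.0 :: ··b··> v5
  v5 = 0 | 0 | 0 :: (no moves)
Partition-refinement fixed point:
  B0 = {u0, v0}
  B1 = {u2, v2}
  B2 = {u4, v4}
  B3 = {u5, v5}
  B4 = {u1, v1}
  B5 = {u3, v3}
u0 ∈ B0, v0 ∈ B0 → same block

bisimilar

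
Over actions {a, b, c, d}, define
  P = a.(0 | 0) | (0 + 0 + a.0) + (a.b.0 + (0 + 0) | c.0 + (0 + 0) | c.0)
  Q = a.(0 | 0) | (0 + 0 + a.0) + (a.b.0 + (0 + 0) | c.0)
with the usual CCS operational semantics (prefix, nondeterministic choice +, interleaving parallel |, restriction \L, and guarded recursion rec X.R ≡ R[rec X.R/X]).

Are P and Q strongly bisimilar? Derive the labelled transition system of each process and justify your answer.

YES

LTS(P): 7 reachable states
  u0 = a.(0 | 0) | (0 + 0 + a.0) + (a.b.0 + (0 + 0) | c.0 + (0 + 0) | c.0) ⊢ ··a··> u1, ··a··> u2, ··a··> u3, ··c··> u4
  u1 = 0 | 0 | (0 + 0 + a.0) ⊢ ··a··> u5
  u2 = a.(0 | 0) | 0 ⊢ ··a··> u5
  u3 = b.0 ⊢ ··b··> u6
  u4 = (0 + 0) | 0 ⊢ ∅
  u5 = 0 | 0 | 0 ⊢ ∅
  u6 = 0 ⊢ ∅
LTS(Q): 7 reachable states
  v0 = a.(0 | 0) | (0 + 0 + a.0) + (a.b.0 + (0 + 0) | c.0) ⊢ ··a··> v1, ··a··> v2, ··a··> v3, ··c··> v4
  v1 = 0 | 0 | (0 + 0 + a.0) ⊢ ··a··> v5
  v2 = a.(0 | 0) | 0 ⊢ ··a··> v5
  v3 = b.0 ⊢ ··b··> v6
  v4 = (0 + 0) | 0 ⊢ ∅
  v5 = 0 | 0 | 0 ⊢ ∅
  v6 = 0 ⊢ ∅
Partition-refinement fixed point:
  B0 = {u0, v0}
  B1 = {u1, u2, v1, v2}
  B2 = {u4, u5, u6, v4, v5, v6}
  B3 = {u3, v3}
u0 ∈ B0, v0 ∈ B0 → same block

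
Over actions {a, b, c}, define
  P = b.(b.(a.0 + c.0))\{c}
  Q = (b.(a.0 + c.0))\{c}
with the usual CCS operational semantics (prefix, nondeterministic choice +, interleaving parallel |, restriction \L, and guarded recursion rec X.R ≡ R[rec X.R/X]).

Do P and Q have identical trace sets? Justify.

Reachable graph of P (4 states):
  p0 = b.(b.(a.0 + c.0))\{c} has moves --b--▸ p1
  p1 = (b.(a.0 + c.0))\{c} has moves --b--▸ p2
  p2 = (a.0 + c.0)\{c} has moves --a--▸ p3
  p3 = 0\{c} has moves (no moves)
Reachable graph of Q (3 states):
  q0 = (b.(a.0 + c.0))\{c} has moves --b--▸ q1
  q1 = (a.0 + c.0)\{c} has moves --a--▸ q2
  q2 = 0\{c} has moves (no moves)
Executing bb from P (initial set {p0}):
  [1] b ⇒ {p1}
  [2] b ⇒ {p2}
  P completes σ.
Executing bb from Q (initial set {q0}):
  [1] b ⇒ {q1}
  [2] b ⇒ ∅ (Q stuck)

NO — witness ⟨bb⟩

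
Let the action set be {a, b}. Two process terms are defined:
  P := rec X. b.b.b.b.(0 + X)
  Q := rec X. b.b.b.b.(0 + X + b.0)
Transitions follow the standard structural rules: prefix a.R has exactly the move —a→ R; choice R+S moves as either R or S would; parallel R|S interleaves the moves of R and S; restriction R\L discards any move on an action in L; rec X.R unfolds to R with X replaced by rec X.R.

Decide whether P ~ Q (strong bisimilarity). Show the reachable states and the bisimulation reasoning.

P's transition system — 5 states:
  u0 = rec X. b.b.b.b.(0 + X) :: —b→ u1
  u1 = b.b.b.(0 + (rec X. b.b.b.b.(0 + X))) :: —b→ u2
  u2 = b.b.(0 + (rec X. b.b.b.b.(0 + X))) :: —b→ u3
  u3 = b.(0 + (rec X. b.b.b.b.(0 + X))) :: —b→ u4
  u4 = 0 + (rec X. b.b.b.b.(0 + X)) :: —b→ u1
Q's transition system — 6 states:
  v0 = rec X. b.b.b.b.(0 + X + b.0) :: —b→ v1
  v1 = b.b.b.(0 + (rec X. b.b.b.b.(0 + X + b.0)) + b.0) :: —b→ v2
  v2 = b.b.(0 + (rec X. b.b.b.b.(0 + X + b.0)) + b.0) :: —b→ v3
  v3 = b.(0 + (rec X. b.b.b.b.(0 + X + b.0)) + b.0) :: —b→ v4
  v4 = 0 + (rec X. b.b.b.b.(0 + X + b.0)) + b.0 :: —b→ v1, —b→ v5
  v5 = 0 :: deadlocked
Bisimilarity quotient blocks:
  B0 = {u0, u1, u2, u3, u4}
  B1 = {v0}
  B2 = {v1}
  B3 = {v2}
  B4 = {v3}
  B5 = {v4}
  B6 = {v5}
u0 ∈ B0, v0 ∈ B1 → different blocks

NO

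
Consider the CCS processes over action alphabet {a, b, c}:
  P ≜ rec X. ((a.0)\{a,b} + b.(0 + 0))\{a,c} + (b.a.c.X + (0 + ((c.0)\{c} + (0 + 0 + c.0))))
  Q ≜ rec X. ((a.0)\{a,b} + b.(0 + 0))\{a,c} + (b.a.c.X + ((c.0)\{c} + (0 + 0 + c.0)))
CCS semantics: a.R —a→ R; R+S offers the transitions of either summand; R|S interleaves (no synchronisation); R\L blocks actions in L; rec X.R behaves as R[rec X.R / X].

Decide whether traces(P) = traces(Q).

P's transition system — 5 states:
  s0 = rec X. ((a.0)\{a,b} + b.(0 + 0))\{a,c} + (b.a.c.X + (0 + ((c.0)\{c} + (0 + 0 + c.0)))) has moves =b=> s1, =b=> s2, =c=> s3
  s1 = (0 + 0)\{a,c} has moves (no moves)
  s2 = a.c.(rec X. ((a.0)\{a,b} + b.(0 + 0))\{a,c} + (b.a.c.X + (0 + ((c.0)\{c} + (0 + 0 + c.0))))) has moves =a=> s4
  s3 = 0 has moves (no moves)
  s4 = c.(rec X. ((a.0)\{a,b} + b.(0 + 0))\{a,c} + (b.a.c.X + (0 + ((c.0)\{c} + (0 + 0 + c.0))))) has moves =c=> s0
Q's transition system — 5 states:
  t0 = rec X. ((a.0)\{a,b} + b.(0 + 0))\{a,c} + (b.a.c.X + ((c.0)\{c} + (0 + 0 + c.0))) has moves =b=> t1, =b=> t2, =c=> t3
  t1 = (0 + 0)\{a,c} has moves (no moves)
  t2 = a.c.(rec X. ((a.0)\{a,b} + b.(0 + 0))\{a,c} + (b.a.c.X + ((c.0)\{c} + (0 + 0 + c.0)))) has moves =a=> t4
  t3 = 0 has moves (no moves)
  t4 = c.(rec X. ((a.0)\{a,b} + b.(0 + 0))\{a,c} + (b.a.c.X + ((c.0)\{c} + (0 + 0 + c.0)))) has moves =c=> t0
Bisimilarity quotient blocks:
  B0 = {s0, t0}
  B1 = {s2, t2}
  B2 = {s4, t4}
  B3 = {s1, s3, t1, t3}
s0 ∈ B0, t0 ∈ B0 → same block
Bisimilar ⇒ trace-equivalent.

trace-equivalent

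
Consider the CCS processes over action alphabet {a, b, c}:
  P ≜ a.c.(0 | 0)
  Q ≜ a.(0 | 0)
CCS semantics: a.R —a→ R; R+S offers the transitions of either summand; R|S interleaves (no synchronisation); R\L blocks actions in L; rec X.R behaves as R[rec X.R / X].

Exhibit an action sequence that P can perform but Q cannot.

ac

P's transition system — 3 states:
  u0 = a.c.(0 | 0) :: =a=> u1
  u1 = c.(0 | 0) :: =c=> u2
  u2 = 0 | 0 :: (no moves)
Q's transition system — 2 states:
  v0 = a.(0 | 0) :: =a=> v1
  v1 = 0 | 0 :: (no moves)
Trace ⟨ac⟩ through P, begin at {u0}:
  [1] a ⇒ {u1}
  [2] c ⇒ {u2}
  P completes σ.
Trace ⟨ac⟩ through Q, begin at {v0}:
  [1] a ⇒ {v1}
  [2] c ⇒ ∅ (Q stuck)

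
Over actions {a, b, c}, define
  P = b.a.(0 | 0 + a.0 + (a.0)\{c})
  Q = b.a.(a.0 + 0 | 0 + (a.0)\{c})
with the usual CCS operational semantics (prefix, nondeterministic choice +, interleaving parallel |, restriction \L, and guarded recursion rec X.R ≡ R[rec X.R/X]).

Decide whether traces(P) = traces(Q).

traces(P) = traces(Q)

P's transition system — 5 states:
  s0 = b.a.(0 | 0 + a.0 + (a.0)\{c}) ⊢ —b→ s1
  s1 = a.(0 | 0 + a.0 + (a.0)\{c}) ⊢ —a→ s2
  s2 = 0 | 0 + a.0 + (a.0)\{c} ⊢ —a→ s3, —a→ s4
  s3 = 0 ⊢ ·
  s4 = 0\{c} ⊢ ·
Q's transition system — 5 states:
  t0 = b.a.(a.0 + 0 | 0 + (a.0)\{c}) ⊢ —b→ t1
  t1 = a.(a.0 + 0 | 0 + (a.0)\{c}) ⊢ —a→ t2
  t2 = a.0 + 0 | 0 + (a.0)\{c} ⊢ —a→ t3, —a→ t4
  t3 = 0 ⊢ ·
  t4 = 0\{c} ⊢ ·
Coarsest stable partition (strong bisimilarity classes):
  B0 = {s0, t0}
  B1 = {s1, t1}
  B2 = {s2, t2}
  B3 = {s3, s4, t3, t4}
s0 ∈ B0, t0 ∈ B0 → same block
Bisimilar ⇒ trace-equivalent.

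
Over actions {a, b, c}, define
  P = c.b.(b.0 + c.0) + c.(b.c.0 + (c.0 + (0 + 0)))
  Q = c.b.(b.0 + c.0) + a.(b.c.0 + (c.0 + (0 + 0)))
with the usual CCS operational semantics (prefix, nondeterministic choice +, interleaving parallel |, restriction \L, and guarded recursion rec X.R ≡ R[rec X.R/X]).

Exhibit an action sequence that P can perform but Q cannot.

cc

LTS(P): 6 reachable states
  m0 = c.b.(b.0 + c.0) + c.(b.c.0 + (c.0 + (0 + 0))) ⊢ ··c··> m1, ··c··> m2
  m1 = b.(b.0 + c.0) ⊢ ··b··> m3
  m2 = b.c.0 + (c.0 + (0 + 0)) ⊢ ··b··> m4, ··c··> m5
  m3 = b.0 + c.0 ⊢ ··b··> m5, ··c··> m5
  m4 = c.0 ⊢ ··c··> m5
  m5 = 0 ⊢ ·
LTS(Q): 6 reachable states
  n0 = c.b.(b.0 + c.0) + a.(b.c.0 + (c.0 + (0 + 0))) ⊢ ··a··> n1, ··c··> n2
  n1 = b.c.0 + (c.0 + (0 + 0)) ⊢ ··b··> n3, ··c··> n4
  n2 = b.(b.0 + c.0) ⊢ ··b··> n5
  n3 = c.0 ⊢ ··c··> n4
  n4 = 0 ⊢ ·
  n5 = b.0 + c.0 ⊢ ··b··> n4, ··c··> n4
Run σ = ⟨cc⟩ on P: start {m0}
  step 1 (c): {m1, m2}
  step 2 (c): {m5}
  P completes σ.
Run σ = ⟨cc⟩ on Q: start {n0}
  step 1 (c): {n2}
  step 2 (c): no successor for Q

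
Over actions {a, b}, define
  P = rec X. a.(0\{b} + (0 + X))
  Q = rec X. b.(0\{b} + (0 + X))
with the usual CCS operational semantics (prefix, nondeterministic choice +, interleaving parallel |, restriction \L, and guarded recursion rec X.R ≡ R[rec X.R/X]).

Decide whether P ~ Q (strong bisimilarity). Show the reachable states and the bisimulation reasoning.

not bisimilar

LTS(P): 2 reachable states
  u0 = rec X. a.(0\{b} + (0 + X)) | —a→ u1
  u1 = 0\{b} + (0 + (rec X. a.(0\{b} + (0 + X)))) | —a→ u1
LTS(Q): 2 reachable states
  v0 = rec X. b.(0\{b} + (0 + X)) | —b→ v1
  v1 = 0\{b} + (0 + (rec X. b.(0\{b} + (0 + X)))) | —b→ v1
Partition-refinement fixed point:
  B0 = {u0, u1}
  B1 = {v0, v1}
u0 ∈ B0, v0 ∈ B1 → different blocks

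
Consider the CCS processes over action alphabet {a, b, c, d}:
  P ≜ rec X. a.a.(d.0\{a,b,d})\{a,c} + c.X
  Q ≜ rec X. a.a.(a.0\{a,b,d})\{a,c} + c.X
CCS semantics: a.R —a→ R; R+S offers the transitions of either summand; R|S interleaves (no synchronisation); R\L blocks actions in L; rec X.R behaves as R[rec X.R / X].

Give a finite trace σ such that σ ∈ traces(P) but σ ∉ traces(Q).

LTS(P): 4 reachable states
  u0 = rec X. a.a.(d.0\{a,b,d})\{a,c} + c.X | --a--▸ u1, --c--▸ u0
  u1 = a.(d.0\{a,b,d})\{a,c} | --a--▸ u2
  u2 = (d.0\{a,b,d})\{a,c} | --d--▸ u3
  u3 = 0\{a,b,d}\{a,c} | (no moves)
LTS(Q): 3 reachable states
  v0 = rec X. a.a.(a.0\{a,b,d})\{a,c} + c.X | --a--▸ v1, --c--▸ v0
  v1 = a.(a.0\{a,b,d})\{a,c} | --a--▸ v2
  v2 = (a.0\{a,b,d})\{a,c} | (no moves)
Run σ = ⟨aad⟩ on P: start {u0}
  step 1 (a): {u1}
  step 2 (a): {u2}
  step 3 (d): {u3}
  P completes σ.
Run σ = ⟨aad⟩ on Q: start {v0}
  step 1 (a): {v1}
  step 2 (a): {v2}
  step 3 (d): ∅  — Q cannot continue

aad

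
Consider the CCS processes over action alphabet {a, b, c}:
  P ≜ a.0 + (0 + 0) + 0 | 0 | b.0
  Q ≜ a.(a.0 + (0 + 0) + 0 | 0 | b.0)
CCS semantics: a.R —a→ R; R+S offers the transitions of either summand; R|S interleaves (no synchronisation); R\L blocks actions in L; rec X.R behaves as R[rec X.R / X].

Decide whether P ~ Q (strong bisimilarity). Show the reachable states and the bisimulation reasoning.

P ≁ Q

P's transition system — 3 states:
  m0 = a.0 + (0 + 0) + 0 | 0 | b.0 has moves ··a··> m1, ··b··> m2
  m1 = 0 has moves deadlocked
  m2 = 0 | 0 | 0 has moves deadlocked
Q's transition system — 4 states:
  n0 = a.(a.0 + (0 + 0) + 0 | 0 | b.0) has moves ··a··> n1
  n1 = a.0 + (0 + 0) + 0 | 0 | b.0 has moves ··a··> n2, ··b··> n3
  n2 = 0 has moves deadlocked
  n3 = 0 | 0 | 0 has moves deadlocked
Partition-refinement fixed point:
  B0 = {m0, n1}
  B1 = {m1, m2, n2, n3}
  B2 = {n0}
m0 ∈ B0, n0 ∈ B2 → different blocks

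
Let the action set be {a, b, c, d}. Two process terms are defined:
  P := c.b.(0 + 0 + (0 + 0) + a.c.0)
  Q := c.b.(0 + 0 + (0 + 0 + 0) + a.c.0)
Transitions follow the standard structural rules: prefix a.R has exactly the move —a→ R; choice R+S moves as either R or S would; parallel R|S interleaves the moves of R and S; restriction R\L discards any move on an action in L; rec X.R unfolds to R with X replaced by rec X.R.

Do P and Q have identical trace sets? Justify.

YES

LTS(P): 5 reachable states
  u0 = c.b.(0 + 0 + (0 + 0) + a.c.0) ⊢ ··c··> u1
  u1 = b.(0 + 0 + (0 + 0) + a.c.0) ⊢ ··b··> u2
  u2 = 0 + 0 + (0 + 0) + a.c.0 ⊢ ··a··> u3
  u3 = c.0 ⊢ ··c··> u4
  u4 = 0 ⊢ deadlocked
LTS(Q): 5 reachable states
  v0 = c.b.(0 + 0 + (0 + 0 + 0) + a.c.0) ⊢ ··c··> v1
  v1 = b.(0 + 0 + (0 + 0 + 0) + a.c.0) ⊢ ··b··> v2
  v2 = 0 + 0 + (0 + 0 + 0) + a.c.0 ⊢ ··a··> v3
  v3 = c.0 ⊢ ··c··> v4
  v4 = 0 ⊢ deadlocked
Coarsest stable partition (strong bisimilarity classes):
  B0 = {u0, v0}
  B1 = {u1, v1}
  B2 = {u2, v2}
  B3 = {u3, v3}
  B4 = {u4, v4}
u0 ∈ B0, v0 ∈ B0 → same block
Bisimilar ⇒ trace-equivalent.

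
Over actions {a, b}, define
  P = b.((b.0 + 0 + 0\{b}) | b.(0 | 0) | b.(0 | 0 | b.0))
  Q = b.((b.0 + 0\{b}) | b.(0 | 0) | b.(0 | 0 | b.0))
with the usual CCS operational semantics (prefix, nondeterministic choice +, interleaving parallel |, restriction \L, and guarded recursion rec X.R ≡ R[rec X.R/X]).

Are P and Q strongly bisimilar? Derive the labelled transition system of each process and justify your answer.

Reachable graph of P (13 states):
  m0 = b.((b.0 + 0 + 0\{b}) | b.(0 | 0) | b.(0 | 0 | b.0)) ⊢ —b→ m1
  m1 = (b.0 + 0 + 0\{b}) | b.(0 | 0) | b.(0 | 0 | b.0) ⊢ —b→ m2, —b→ m3, —b→ m4
  m2 = (b.0 + 0 + 0\{b}) | (0 | 0) | b.(0 | 0 | b.0) ⊢ —b→ m5, —b→ m6
  m3 = (b.0 + 0 + 0\{b}) | b.(0 | 0) | (0 | 0 | b.0) ⊢ —b→ m5, —b→ m7, —b→ m8
  m4 = 0 | b.(0 | 0) | b.(0 | 0 | b.0) ⊢ —b→ m6, —b→ m8
  m5 = (b.0 + 0 + 0\{b}) | (0 | 0) | (0 | 0 | b.0) ⊢ —b→ m10, —b→ m9
  m6 = 0 | (0 | 0) | b.(0 | 0 | b.0) ⊢ —b→ m10
  m7 = (b.0 + 0 + 0\{b}) | b.(0 | 0) | (0 | 0 | 0) ⊢ —b→ m11, —b→ m9
  m8 = 0 | b.(0 | 0) | (0 | 0 | b.0) ⊢ —b→ m10, —b→ m11
  m9 = (b.0 + 0 + 0\{b}) | (0 | 0) | (0 | 0 | 0) ⊢ —b→ m12
  m10 = 0 | (0 | 0) | (0 | 0 | b.0) ⊢ —b→ m12
  m11 = 0 | b.(0 | 0) | (0 | 0 | 0) ⊢ —b→ m12
  m12 = 0 | (0 | 0) | (0 | 0 | 0) ⊢ deadlocked
Reachable graph of Q (13 states):
  n0 = b.((b.0 + 0\{b}) | b.(0 | 0) | b.(0 | 0 | b.0)) ⊢ —b→ n1
  n1 = (b.0 + 0\{b}) | b.(0 | 0) | b.(0 | 0 | b.0) ⊢ —b→ n2, —b→ n3, —b→ n4
  n2 = (b.0 + 0\{b}) | (0 | 0) | b.(0 | 0 | b.0) ⊢ —b→ n5, —b→ n6
  n3 = (b.0 + 0\{b}) | b.(0 | 0) | (0 | 0 | b.0) ⊢ —b→ n5, —b→ n7, —b→ n8
  n4 = 0 | b.(0 | 0) | b.(0 | 0 | b.0) ⊢ —b→ n6, —b→ n8
  n5 = (b.0 + 0\{b}) | (0 | 0) | (0 | 0 | b.0) ⊢ —b→ n10, —b→ n9
  n6 = 0 | (0 | 0) | b.(0 | 0 | b.0) ⊢ —b→ n10
  n7 = (b.0 + 0\{b}) | b.(0 | 0) | (0 | 0 | 0) ⊢ —b→ n11, —b→ n9
  n8 = 0 | b.(0 | 0) | (0 | 0 | b.0) ⊢ —b→ n10, —b→ n11
  n9 = (b.0 + 0\{b}) | (0 | 0) | (0 | 0 | 0) ⊢ —b→ n12
  n10 = 0 | (0 | 0) | (0 | 0 | b.0) ⊢ —b→ n12
  n11 = 0 | b.(0 | 0) | (0 | 0 | 0) ⊢ —b→ n12
  n12 = 0 | (0 | 0) | (0 | 0 | 0) ⊢ deadlocked
Coarsest stable partition (strong bisimilarity classes):
  B0 = {m0, n0}
  B1 = {m1, n1}
  B2 = {m2, m3, m4, n2, n3, n4}
  B3 = {m5, m6, m7, m8, n5, n6, n7, n8}
  B4 = {m10, m11, m9, n10, n11, n9}
  B5 = {m12, n12}
m0 ∈ B0, n0 ∈ B0 → same block

P ~ Q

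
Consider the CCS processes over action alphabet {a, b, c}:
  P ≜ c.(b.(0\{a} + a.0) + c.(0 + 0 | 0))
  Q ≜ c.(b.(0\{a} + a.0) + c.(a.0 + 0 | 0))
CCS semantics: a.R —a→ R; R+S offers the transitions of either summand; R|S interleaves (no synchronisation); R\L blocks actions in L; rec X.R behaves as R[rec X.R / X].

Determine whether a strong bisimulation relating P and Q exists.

not bisimilar

P's transition system — 5 states:
  u0 = c.(b.(0\{a} + a.0) + c.(0 + 0 | 0)) | =c=> u1
  u1 = b.(0\{a} + a.0) + c.(0 + 0 | 0) | =b=> u2, =c=> u3
  u2 = 0\{a} + a.0 | =a=> u4
  u3 = 0 + 0 | 0 | ·
  u4 = 0 | ·
Q's transition system — 5 states:
  v0 = c.(b.(0\{a} + a.0) + c.(a.0 + 0 | 0)) | =c=> v1
  v1 = b.(0\{a} + a.0) + c.(a.0 + 0 | 0) | =b=> v2, =c=> v3
  v2 = 0\{a} + a.0 | =a=> v4
  v3 = a.0 + 0 | 0 | =a=> v4
  v4 = 0 | ·
Bisimilarity quotient blocks:
  B0 = {u0}
  B1 = {u1}
  B2 = {u2, v2, v3}
  B3 = {u3, u4, v4}
  B4 = {v0}
  B5 = {v1}
u0 ∈ B0, v0 ∈ B4 → different blocks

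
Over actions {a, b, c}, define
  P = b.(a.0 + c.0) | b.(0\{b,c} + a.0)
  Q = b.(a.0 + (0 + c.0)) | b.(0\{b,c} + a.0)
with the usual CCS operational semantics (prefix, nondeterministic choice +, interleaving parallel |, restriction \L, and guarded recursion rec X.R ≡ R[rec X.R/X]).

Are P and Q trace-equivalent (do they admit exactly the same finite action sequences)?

traces(P) = traces(Q)

P's transition system — 9 states:
  u0 = b.(a.0 + c.0) | b.(0\{b,c} + a.0) | ··b··> u1, ··b··> u2
  u1 = (a.0 + c.0) | b.(0\{b,c} + a.0) | ··a··> u3, ··b··> u4, ··c··> u3
  u2 = b.(a.0 + c.0) | (0\{b,c} + a.0) | ··a··> u5, ··b··> u4
  u3 = 0 | b.(0\{b,c} + a.0) | ··b··> u6
  u4 = (a.0 + c.0) | (0\{b,c} + a.0) | ··a··> u6, ··a··> u7, ··c··> u6
  u5 = b.(a.0 + c.0) | 0 | ··b··> u7
  u6 = 0 | (0\{b,c} + a.0) | ··a··> u8
  u7 = (a.0 + c.0) | 0 | ··a··> u8, ··c··> u8
  u8 = 0 | 0 | (no moves)
Q's transition system — 9 states:
  v0 = b.(a.0 + (0 + c.0)) | b.(0\{b,c} + a.0) | ··b··> v1, ··b··> v2
  v1 = (a.0 + (0 + c.0)) | b.(0\{b,c} + a.0) | ··a··> v3, ··b··> v4, ··c··> v3
  v2 = b.(a.0 + (0 + c.0)) | (0\{b,c} + a.0) | ··a··> v5, ··b··> v4
  v3 = 0 | b.(0\{b,c} + a.0) | ··b··> v6
  v4 = (a.0 + (0 + c.0)) | (0\{b,c} + a.0) | ··a··> v6, ··a··> v7, ··c··> v6
  v5 = b.(a.0 + (0 + c.0)) | 0 | ··b··> v7
  v6 = 0 | (0\{b,c} + a.0) | ··a··> v8
  v7 = (a.0 + (0 + c.0)) | 0 | ··a··> v8, ··c··> v8
  v8 = 0 | 0 | (no moves)
Bisimilarity quotient blocks:
  B0 = {u0, v0}
  B1 = {u2, v2}
  B2 = {u4, v4}
  B3 = {u7, v7}
  B4 = {u8, v8}
  B5 = {u6, v6}
  B6 = {u5, v5}
  B7 = {u1, v1}
  B8 = {u3, v3}
u0 ∈ B0, v0 ∈ B0 → same block
Bisimilar ⇒ trace-equivalent.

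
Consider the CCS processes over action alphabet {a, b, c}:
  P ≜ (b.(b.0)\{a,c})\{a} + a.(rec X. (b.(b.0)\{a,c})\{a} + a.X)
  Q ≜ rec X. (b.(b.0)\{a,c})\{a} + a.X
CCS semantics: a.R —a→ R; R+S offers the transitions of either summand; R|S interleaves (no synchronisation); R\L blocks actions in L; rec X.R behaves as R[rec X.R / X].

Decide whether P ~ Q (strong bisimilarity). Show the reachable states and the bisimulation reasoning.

LTS(P): 4 reachable states
  p0 = (b.(b.0)\{a,c})\{a} + a.(rec X. (b.(b.0)\{a,c})\{a} + a.X) ⊢ ··a··> p1, ··b··> p2
  p1 = rec X. (b.(b.0)\{a,c})\{a} + a.X ⊢ ··a··> p1, ··b··> p2
  p2 = (b.0)\{a,c}\{a} ⊢ ··b··> p3
  p3 = 0\{a,c}\{a} ⊢ stopped
LTS(Q): 3 reachable states
  q0 = rec X. (b.(b.0)\{a,c})\{a} + a.X ⊢ ··a··> q0, ··b··> q1
  q1 = (b.0)\{a,c}\{a} ⊢ ··b··> q2
  q2 = 0\{a,c}\{a} ⊢ stopped
Partition-refinement fixed point:
  B0 = {p0, p1, q0}
  B1 = {p2, q1}
  B2 = {p3, q2}
p0 ∈ B0, q0 ∈ B0 → same block

YES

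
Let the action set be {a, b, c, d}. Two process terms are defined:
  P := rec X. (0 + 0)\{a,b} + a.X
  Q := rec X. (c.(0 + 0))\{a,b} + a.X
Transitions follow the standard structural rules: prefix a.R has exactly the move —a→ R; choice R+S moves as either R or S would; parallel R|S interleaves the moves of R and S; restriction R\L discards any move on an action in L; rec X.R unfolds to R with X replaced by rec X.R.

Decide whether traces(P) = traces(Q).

NO — witness ⟨c⟩

Reachable graph of P (1 states):
  m0 = rec X. (0 + 0)\{a,b} + a.X ⊢ -a-> m0
Reachable graph of Q (2 states):
  n0 = rec X. (c.(0 + 0))\{a,b} + a.X ⊢ -a-> n0, -c-> n1
  n1 = (0 + 0)\{a,b} ⊢ ·
Executing c from Q (initial set {n0}):
  [1] c ⇒ {n1}
  — Q admits the full trace.
Executing c from P (initial set {m0}):
  [1] c ⇒ ∅ (P stuck)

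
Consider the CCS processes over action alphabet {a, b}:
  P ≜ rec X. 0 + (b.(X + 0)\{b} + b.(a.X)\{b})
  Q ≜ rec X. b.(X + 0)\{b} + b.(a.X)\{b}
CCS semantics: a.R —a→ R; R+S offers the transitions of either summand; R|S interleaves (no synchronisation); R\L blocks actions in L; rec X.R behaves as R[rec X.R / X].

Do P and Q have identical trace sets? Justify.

LTS(P): 4 reachable states
  p0 = rec X. 0 + (b.(X + 0)\{b} + b.(a.X)\{b}) :: =b=> p1, =b=> p2
  p1 = ((rec X. 0 + (b.(X + 0)\{b} + b.(a.X)\{b})) + 0)\{b} :: ·
  p2 = (a.(rec X. 0 + (b.(X + 0)\{b} + b.(a.X)\{b})))\{b} :: =a=> p3
  p3 = (rec X. 0 + (b.(X + 0)\{b} + b.(a.X)\{b}))\{b} :: ·
LTS(Q): 4 reachable states
  q0 = rec X. b.(X + 0)\{b} + b.(a.X)\{b} :: =b=> q1, =b=> q2
  q1 = ((rec X. b.(X + 0)\{b} + b.(a.X)\{b}) + 0)\{b} :: ·
  q2 = (a.(rec X. b.(X + 0)\{b} + b.(a.X)\{b}))\{b} :: =a=> q3
  q3 = (rec X. b.(X + 0)\{b} + b.(a.X)\{b})\{b} :: ·
Partition-refinement fixed point:
  B0 = {p0, q0}
  B1 = {p2, q2}
  B2 = {p1, p3, q1, q3}
p0 ∈ B0, q0 ∈ B0 → same block
Bisimilar ⇒ trace-equivalent.

YES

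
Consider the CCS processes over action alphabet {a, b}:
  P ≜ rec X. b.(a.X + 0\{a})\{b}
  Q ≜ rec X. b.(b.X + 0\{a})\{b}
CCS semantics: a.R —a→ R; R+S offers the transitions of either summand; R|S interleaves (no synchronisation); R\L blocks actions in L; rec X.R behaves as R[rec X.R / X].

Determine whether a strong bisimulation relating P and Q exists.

Reachable graph of P (3 states):
  p0 = rec X. b.(a.X + 0\{a})\{b} ⊢ —b→ p1
  p1 = (a.(rec X. b.(a.X + 0\{a})\{b}) + 0\{a})\{b} ⊢ —a→ p2
  p2 = (rec X. b.(a.X + 0\{a})\{b})\{b} ⊢ (no moves)
Reachable graph of Q (2 states):
  q0 = rec X. b.(b.X + 0\{a})\{b} ⊢ —b→ q1
  q1 = (b.(rec X. b.(b.X + 0\{a})\{b}) + 0\{a})\{b} ⊢ (no moves)
Bisimilarity quotient blocks:
  B0 = {p0}
  B1 = {p1}
  B2 = {p2, q1}
  B3 = {q0}
p0 ∈ B0, q0 ∈ B3 → different blocks

not bisimilar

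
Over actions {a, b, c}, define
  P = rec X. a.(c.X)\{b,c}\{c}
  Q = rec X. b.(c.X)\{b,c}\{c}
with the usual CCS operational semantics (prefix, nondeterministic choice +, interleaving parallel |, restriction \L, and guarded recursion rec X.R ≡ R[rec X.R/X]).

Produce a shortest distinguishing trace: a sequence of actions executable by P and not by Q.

a

LTS(P): 2 reachable states
  p0 = rec X. a.(c.X)\{b,c}\{c} has moves -a-> p1
  p1 = (c.(rec X. a.(c.X)\{b,c}\{c}))\{b,c}\{c} has moves deadlocked
LTS(Q): 2 reachable states
  q0 = rec X. b.(c.X)\{b,c}\{c} has moves -b-> q1
  q1 = (c.(rec X. b.(c.X)\{b,c}\{c}))\{b,c}\{c} has moves deadlocked
Run σ = ⟨a⟩ on P: start {p0}
  [1] a ⇒ {p1}
  P completes σ.
Run σ = ⟨a⟩ on Q: start {q0}
  [1] a ⇒ ∅ (Q stuck)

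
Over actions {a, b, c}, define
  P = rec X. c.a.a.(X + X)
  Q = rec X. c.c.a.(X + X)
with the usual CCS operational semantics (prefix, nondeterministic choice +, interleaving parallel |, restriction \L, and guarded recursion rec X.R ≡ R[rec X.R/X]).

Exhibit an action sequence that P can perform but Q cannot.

ca

Reachable graph of P (4 states):
  s0 = rec X. c.a.a.(X + X) | —c→ s1
  s1 = a.a.((rec X. c.a.a.(X + X)) + (rec X. c.a.a.(X + X))) | —a→ s2
  s2 = a.((rec X. c.a.a.(X + X)) + (rec X. c.a.a.(X + X))) | —a→ s3
  s3 = (rec X. c.a.a.(X + X)) + (rec X. c.a.a.(X + X)) | —c→ s1
Reachable graph of Q (4 states):
  t0 = rec X. c.c.a.(X + X) | —c→ t1
  t1 = c.a.((rec X. c.c.a.(X + X)) + (rec X. c.c.a.(X + X))) | —c→ t2
  t2 = a.((rec X. c.c.a.(X + X)) + (rec X. c.c.a.(X + X))) | —a→ t3
  t3 = (rec X. c.c.a.(X + X)) + (rec X. c.c.a.(X + X)) | —c→ t1
Executing ca from P (initial set {s0}):
  [1] c ⇒ {s1}
  [2] a ⇒ {s2}
  — P admits the full trace.
Executing ca from Q (initial set {t0}):
  [1] c ⇒ {t1}
  [2] a ⇒ no successor for Q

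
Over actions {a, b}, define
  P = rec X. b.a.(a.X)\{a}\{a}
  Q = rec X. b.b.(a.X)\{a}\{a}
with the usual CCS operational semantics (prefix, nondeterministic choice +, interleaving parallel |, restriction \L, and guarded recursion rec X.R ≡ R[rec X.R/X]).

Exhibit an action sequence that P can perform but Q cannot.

P's transition system — 3 states:
  s0 = rec X. b.a.(a.X)\{a}\{a} has moves =b=> s1
  s1 = a.(a.(rec X. b.a.(a.X)\{a}\{a}))\{a}\{a} has moves =a=> s2
  s2 = (a.(rec X. b.a.(a.X)\{a}\{a}))\{a}\{a} has moves stopped
Q's transition system — 3 states:
  t0 = rec X. b.b.(a.X)\{a}\{a} has moves =b=> t1
  t1 = b.(a.(rec X. b.b.(a.X)\{a}\{a}))\{a}\{a} has moves =b=> t2
  t2 = (a.(rec X. b.b.(a.X)\{a}\{a}))\{a}\{a} has moves stopped
Trace ⟨ba⟩ through P, begin at {s0}:
  step 1 (b): {s1}
  step 2 (a): {s2}
  ✓ P
Trace ⟨ba⟩ through Q, begin at {t0}:
  step 1 (b): {t1}
  step 2 (a): ∅ (Q stuck)

ba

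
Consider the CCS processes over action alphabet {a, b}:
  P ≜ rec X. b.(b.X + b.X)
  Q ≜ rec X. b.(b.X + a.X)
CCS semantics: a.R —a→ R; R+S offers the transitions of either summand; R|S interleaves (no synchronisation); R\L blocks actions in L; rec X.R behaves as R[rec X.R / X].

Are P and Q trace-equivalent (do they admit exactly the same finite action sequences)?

NO — witness ⟨ba⟩

P's transition system — 2 states:
  p0 = rec X. b.(b.X + b.X) → =b=> p1
  p1 = b.(rec X. b.(b.X + b.X)) + b.(rec X. b.(b.X + b.X)) → =b=> p0
Q's transition system — 2 states:
  q0 = rec X. b.(b.X + a.X) → =b=> q1
  q1 = b.(rec X. b.(b.X + a.X)) + a.(rec X. b.(b.X + a.X)) → =a=> q0, =b=> q0
Run σ = ⟨ba⟩ on Q: start {q0}
  after b @ step 1: {q1}
  after a @ step 2: {q0}
  Q completes σ.
Run σ = ⟨ba⟩ on P: start {p0}
  after b @ step 1: {p1}
  after a @ step 2: no successor for P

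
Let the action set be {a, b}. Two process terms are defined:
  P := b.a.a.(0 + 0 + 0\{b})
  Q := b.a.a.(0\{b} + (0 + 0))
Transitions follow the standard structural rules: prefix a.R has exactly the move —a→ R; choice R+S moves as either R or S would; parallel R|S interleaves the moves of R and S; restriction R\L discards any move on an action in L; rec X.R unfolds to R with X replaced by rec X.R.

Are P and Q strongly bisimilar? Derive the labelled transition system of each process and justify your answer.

YES

LTS(P): 4 reachable states
  u0 = b.a.a.(0 + 0 + 0\{b}) → ··b··> u1
  u1 = a.a.(0 + 0 + 0\{b}) → ··a··> u2
  u2 = a.(0 + 0 + 0\{b}) → ··a··> u3
  u3 = 0 + 0 + 0\{b} → deadlocked
LTS(Q): 4 reachable states
  v0 = b.a.a.(0\{b} + (0 + 0)) → ··b··> v1
  v1 = a.a.(0\{b} + (0 + 0)) → ··a··> v2
  v2 = a.(0\{b} + (0 + 0)) → ··a··> v3
  v3 = 0\{b} + (0 + 0) → deadlocked
Bisimilarity quotient blocks:
  B0 = {u0, v0}
  B1 = {u1, v1}
  B2 = {u2, v2}
  B3 = {u3, v3}
u0 ∈ B0, v0 ∈ B0 → same block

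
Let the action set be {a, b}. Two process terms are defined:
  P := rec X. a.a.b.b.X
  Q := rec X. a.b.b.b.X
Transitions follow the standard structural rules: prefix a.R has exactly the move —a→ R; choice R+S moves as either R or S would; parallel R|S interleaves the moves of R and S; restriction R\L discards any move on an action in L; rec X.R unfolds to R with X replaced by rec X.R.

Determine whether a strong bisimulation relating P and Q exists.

Reachable graph of P (4 states):
  s0 = rec X. a.a.b.b.X | ··a··> s1
  s1 = a.b.b.(rec X. a.a.b.b.X) | ··a··> s2
  s2 = b.b.(rec X. a.a.b.b.X) | ··b··> s3
  s3 = b.(rec X. a.a.b.b.X) | ··b··> s0
Reachable graph of Q (4 states):
  t0 = rec X. a.b.b.b.X | ··a··> t1
  t1 = b.b.b.(rec X. a.b.b.b.X) | ··b··> t2
  t2 = b.b.(rec X. a.b.b.b.X) | ··b··> t3
  t3 = b.(rec X. a.b.b.b.X) | ··b··> t0
Bisimilarity quotient blocks:
  B0 = {s0}
  B1 = {s1}
  B2 = {s2}
  B3 = {s3}
  B4 = {t0}
  B5 = {t1}
  B6 = {t2}
  B7 = {t3}
s0 ∈ B0, t0 ∈ B4 → different blocks

P ≁ Q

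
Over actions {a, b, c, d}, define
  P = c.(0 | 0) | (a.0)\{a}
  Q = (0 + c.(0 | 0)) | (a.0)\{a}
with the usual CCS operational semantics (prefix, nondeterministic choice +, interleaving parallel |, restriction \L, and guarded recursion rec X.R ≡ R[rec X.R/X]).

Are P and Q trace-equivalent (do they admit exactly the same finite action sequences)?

YES

Reachable graph of P (2 states):
  m0 = c.(0 | 0) | (a.0)\{a} | =c=> m1
  m1 = 0 | 0 | (a.0)\{a} | ∅
Reachable graph of Q (2 states):
  n0 = (0 + c.(0 | 0)) | (a.0)\{a} | =c=> n1
  n1 = 0 | 0 | (a.0)\{a} | ∅
Coarsest stable partition (strong bisimilarity classes):
  B0 = {m0, n0}
  B1 = {m1, n1}
m0 ∈ B0, n0 ∈ B0 → same block
Bisimilar ⇒ trace-equivalent.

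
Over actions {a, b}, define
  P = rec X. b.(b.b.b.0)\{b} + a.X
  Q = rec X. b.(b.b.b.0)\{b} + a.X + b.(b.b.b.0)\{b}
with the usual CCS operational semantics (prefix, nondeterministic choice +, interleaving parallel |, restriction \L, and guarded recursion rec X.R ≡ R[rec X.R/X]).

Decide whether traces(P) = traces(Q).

traces(P) = traces(Q)

Reachable graph of P (2 states):
  m0 = rec X. b.(b.b.b.0)\{b} + a.X ⊢ -a-> m0, -b-> m1
  m1 = (b.b.b.0)\{b} ⊢ (no moves)
Reachable graph of Q (2 states):
  n0 = rec X. b.(b.b.b.0)\{b} + a.X + b.(b.b.b.0)\{b} ⊢ -a-> n0, -b-> n1
  n1 = (b.b.b.0)\{b} ⊢ (no moves)
Partition-refinement fixed point:
  B0 = {m0, n0}
  B1 = {m1, n1}
m0 ∈ B0, n0 ∈ B0 → same block
Bisimilar ⇒ trace-equivalent.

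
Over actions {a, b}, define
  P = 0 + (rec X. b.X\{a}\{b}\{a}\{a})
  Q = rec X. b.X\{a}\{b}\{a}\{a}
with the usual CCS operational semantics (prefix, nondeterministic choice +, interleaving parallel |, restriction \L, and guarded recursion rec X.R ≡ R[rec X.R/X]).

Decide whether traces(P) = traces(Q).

trace-equivalent

P's transition system — 2 states:
  p0 = 0 + (rec X. b.X\{a}\{b}\{a}\{a}) | —b→ p1
  p1 = (rec X. b.X\{a}\{b}\{a}\{a})\{a}\{b}\{a}\{a} | ·
Q's transition system — 2 states:
  q0 = rec X. b.X\{a}\{b}\{a}\{a} | —b→ q1
  q1 = (rec X. b.X\{a}\{b}\{a}\{a})\{a}\{b}\{a}\{a} | ·
Bisimilarity quotient blocks:
  B0 = {p0, q0}
  B1 = {p1, q1}
p0 ∈ B0, q0 ∈ B0 → same block
Bisimilar ⇒ trace-equivalent.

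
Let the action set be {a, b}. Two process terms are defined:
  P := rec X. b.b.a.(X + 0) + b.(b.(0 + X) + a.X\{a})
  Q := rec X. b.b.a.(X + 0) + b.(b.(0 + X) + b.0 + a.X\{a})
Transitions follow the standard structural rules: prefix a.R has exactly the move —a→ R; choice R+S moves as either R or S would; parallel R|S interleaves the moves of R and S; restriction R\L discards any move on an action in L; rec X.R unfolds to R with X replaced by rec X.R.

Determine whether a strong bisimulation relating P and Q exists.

P ≁ Q

LTS(P): 11 reachable states
  m0 = rec X. b.b.a.(X + 0) + b.(b.(0 + X) + a.X\{a}) ⊢ -b-> m1, -b-> m2
  m1 = b.(0 + (rec X. b.b.a.(X + 0) + b.(b.(0 + X) + a.X\{a}))) + a.(rec X. b.b.a.(X + 0) + b.(b.(0 + X) + a.X\{a}))\{a} ⊢ -a-> m3, -b-> m4
  m2 = b.a.((rec X. b.b.a.(X + 0) + b.(b.(0 + X) + a.X\{a})) + 0) ⊢ -b-> m5
  m3 = (rec X. b.b.a.(X + 0) + b.(b.(0 + X) + a.X\{a}))\{a} ⊢ -b-> m6, -b-> m7
  m4 = 0 + (rec X. b.b.a.(X + 0) + b.(b.(0 + X) + a.X\{a})) ⊢ -b-> m1, -b-> m2
  m5 = a.((rec X. b.b.a.(X + 0) + b.(b.(0 + X) + a.X\{a})) + 0) ⊢ -a-> m8
  m6 = (b.(0 + (rec X. b.b.a.(X + 0) + b.(b.(0 + X) + a.X\{a}))) + a.(rec X. b.b.a.(X + 0) + b.(b.(0 + X) + a.X\{a}))\{a})\{a} ⊢ -b-> m9
  m7 = (b.a.((rec X. b.b.a.(X + 0) + b.(b.(0 + X) + a.X\{a})) + 0))\{a} ⊢ -b-> m10
  m8 = (rec X. b.b.a.(X + 0) + b.(b.(0 + X) + a.X\{a})) + 0 ⊢ -b-> m1, -b-> m2
  m9 = (0 + (rec X. b.b.a.(X + 0) + b.(b.(0 + X) + a.X\{a})))\{a} ⊢ -b-> m6, -b-> m7
  m10 = (a.((rec X. b.b.a.(X + 0) + b.(b.(0 + X) + a.X\{a})) + 0))\{a} ⊢ (no moves)
LTS(Q): 13 reachable states
  n0 = rec X. b.b.a.(X + 0) + b.(b.(0 + X) + b.0 + a.X\{a}) ⊢ -b-> n1, -b-> n2
  n1 = b.(0 + (rec X. b.b.a.(X + 0) + b.(b.(0 + X) + b.0 + a.X\{a}))) + b.0 + a.(rec X. b.b.a.(X + 0) + b.(b.(0 + X) + b.0 + a.X\{a}))\{a} ⊢ -a-> n3, -b-> n4, -b-> n5
  n2 = b.a.((rec X. b.b.a.(X + 0) + b.(b.(0 + X) + b.0 + a.X\{a})) + 0) ⊢ -b-> n6
  n3 = (rec X. b.b.a.(X + 0) + b.(b.(0 + X) + b.0 + a.X\{a}))\{a} ⊢ -b-> n7, -b-> n8
  n4 = 0 ⊢ (no moves)
  n5 = 0 + (rec X. b.b.a.(X + 0) + b.(b.(0 + X) + b.0 + a.X\{a})) ⊢ -b-> n1, -b-> n2
  n6 = a.((rec X. b.b.a.(X + 0) + b.(b.(0 + X) + b.0 + a.X\{a})) + 0) ⊢ -a-> n9
  n7 = (b.(0 + (rec X. b.b.a.(X + 0) + b.(b.(0 + X) + b.0 + a.X\{a}))) + b.0 + a.(rec X. b.b.a.(X + 0) + b.(b.(0 + X) + b.0 + a.X\{a}))\{a})\{a} ⊢ -b-> n10, -b-> n11
  n8 = (b.a.((rec X. b.b.a.(X + 0) + b.(b.(0 + X) + b.0 + a.X\{a})) + 0))\{a} ⊢ -b-> n12
  n9 = (rec X. b.b.a.(X + 0) + b.(b.(0 + X) + b.0 + a.X\{a})) + 0 ⊢ -b-> n1, -b-> n2
  n10 = (0 + (rec X. b.b.a.(X + 0) + b.(b.(0 + X) + b.0 + a.X\{a})))\{a} ⊢ -b-> n7, -b-> n8
  n11 = 0\{a} ⊢ (no moves)
  n12 = (a.((rec X. b.b.a.(X + 0) + b.(b.(0 + X) + b.0 + a.X\{a})) + 0))\{a} ⊢ (no moves)
Partition-refinement fixed point:
  B0 = {m0, m4, m8}
  B1 = {m1}
  B2 = {m3, m9}
  B3 = {m7, n8}
  B4 = {m10, n11, n12, n4}
  B5 = {m6}
  B6 = {m2}
  B7 = {m5}
  B8 = {n0, n5, n9}
  B9 = {n1}
  B10 = {n10, n3}
  B11 = {n7}
  B12 = {n2}
  B13 = {n6}
m0 ∈ B0, n0 ∈ B8 → different blocks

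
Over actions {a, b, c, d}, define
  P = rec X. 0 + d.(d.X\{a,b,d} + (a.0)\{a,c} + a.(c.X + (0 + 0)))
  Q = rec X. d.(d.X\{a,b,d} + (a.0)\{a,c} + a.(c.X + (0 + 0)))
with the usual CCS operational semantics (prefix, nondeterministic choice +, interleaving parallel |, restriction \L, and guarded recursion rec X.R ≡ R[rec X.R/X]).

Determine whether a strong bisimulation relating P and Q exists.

P ~ Q

Reachable graph of P (4 states):
  p0 = rec X. 0 + d.(d.X\{a,b,d} + (a.0)\{a,c} + a.(c.X + (0 + 0))) :: -d-> p1
  p1 = d.(rec X. 0 + d.(d.X\{a,b,d} + (a.0)\{a,c} + a.(c.X + (0 + 0))))\{a,b,d} + (a.0)\{a,c} + a.(c.(rec X. 0 + d.(d.X\{a,b,d} + (a.0)\{a,c} + a.(c.X + (0 + 0)))) + (0 + 0)) :: -a-> p2, -d-> p3
  p2 = c.(rec X. 0 + d.(d.X\{a,b,d} + (a.0)\{a,c} + a.(c.X + (0 + 0)))) + (0 + 0) :: -c-> p0
  p3 = (rec X. 0 + d.(d.X\{a,b,d} + (a.0)\{a,c} + a.(c.X + (0 + 0))))\{a,b,d} :: stopped
Reachable graph of Q (4 states):
  q0 = rec X. d.(d.X\{a,b,d} + (a.0)\{a,c} + a.(c.X + (0 + 0))) :: -d-> q1
  q1 = d.(rec X. d.(d.X\{a,b,d} + (a.0)\{a,c} + a.(c.X + (0 + 0))))\{a,b,d} + (a.0)\{a,c} + a.(c.(rec X. d.(d.X\{a,b,d} + (a.0)\{a,c} + a.(c.X + (0 + 0)))) + (0 + 0)) :: -a-> q2, -d-> q3
  q2 = c.(rec X. d.(d.X\{a,b,d} + (a.0)\{a,c} + a.(c.X + (0 + 0)))) + (0 + 0) :: -c-> q0
  q3 = (rec X. d.(d.X\{a,b,d} + (a.0)\{a,c} + a.(c.X + (0 + 0))))\{a,b,d} :: stopped
Coarsest stable partition (strong bisimilarity classes):
  B0 = {p0, q0}
  B1 = {p1, q1}
  B2 = {p2, q2}
  B3 = {p3, q3}
p0 ∈ B0, q0 ∈ B0 → same block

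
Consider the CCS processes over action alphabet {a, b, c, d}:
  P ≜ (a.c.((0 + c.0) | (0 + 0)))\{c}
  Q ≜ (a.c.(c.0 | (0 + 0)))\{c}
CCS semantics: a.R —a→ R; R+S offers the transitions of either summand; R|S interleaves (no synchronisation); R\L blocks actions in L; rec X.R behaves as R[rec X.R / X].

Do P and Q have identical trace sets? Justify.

trace-equivalent

LTS(P): 2 reachable states
  u0 = (a.c.((0 + c.0) | (0 + 0)))\{c} has moves --a--▸ u1
  u1 = (c.((0 + c.0) | (0 + 0)))\{c} has moves ·
LTS(Q): 2 reachable states
  v0 = (a.c.(c.0 | (0 + 0)))\{c} has moves --a--▸ v1
  v1 = (c.(c.0 | (0 + 0)))\{c} has moves ·
Bisimilarity quotient blocks:
  B0 = {u0, v0}
  B1 = {u1, v1}
u0 ∈ B0, v0 ∈ B0 → same block
Bisimilar ⇒ trace-equivalent.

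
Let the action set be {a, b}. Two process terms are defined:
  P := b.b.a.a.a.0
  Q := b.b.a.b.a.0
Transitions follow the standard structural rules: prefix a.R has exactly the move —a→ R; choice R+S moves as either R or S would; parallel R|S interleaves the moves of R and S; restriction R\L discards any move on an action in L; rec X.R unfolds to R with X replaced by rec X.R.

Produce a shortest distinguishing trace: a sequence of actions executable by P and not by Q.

Reachable graph of P (6 states):
  m0 = b.b.a.a.a.0 :: -b-> m1
  m1 = b.a.a.a.0 :: -b-> m2
  m2 = a.a.a.0 :: -a-> m3
  m3 = a.a.0 :: -a-> m4
  m4 = a.0 :: -a-> m5
  m5 = 0 :: ∅
Reachable graph of Q (6 states):
  n0 = b.b.a.b.a.0 :: -b-> n1
  n1 = b.a.b.a.0 :: -b-> n2
  n2 = a.b.a.0 :: -a-> n3
  n3 = b.a.0 :: -b-> n4
  n4 = a.0 :: -a-> n5
  n5 = 0 :: ∅
Run σ = ⟨bbaa⟩ on P: start {m0}
  step 1 (b): {m1}
  step 2 (b): {m2}
  step 3 (a): {m3}
  step 4 (a): {m4}
  ✓ P
Run σ = ⟨bbaa⟩ on Q: start {n0}
  step 1 (b): {n1}
  step 2 (b): {n2}
  step 3 (a): {n3}
  step 4 (a): no successor for Q

bbaa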